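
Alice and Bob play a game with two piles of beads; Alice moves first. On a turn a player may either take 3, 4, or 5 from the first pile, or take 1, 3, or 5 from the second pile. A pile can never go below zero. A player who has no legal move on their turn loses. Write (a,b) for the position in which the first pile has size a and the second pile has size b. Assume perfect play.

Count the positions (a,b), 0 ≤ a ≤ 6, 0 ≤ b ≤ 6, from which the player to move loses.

21

Work bottom-up. With no move the player to move loses. Otherwise the position is W if at least one move leads to an L position for the opponent, and L if every move leads to a W.
Every move lowers a or b (never raises either), so fill the grid row by row in increasing a, and left to right within a row: each cell's successors are then already labelled.
      b=0  b=1  b=2  b=3  b=4  b=5  b=6
a=0:    L    W    L    W    L    W    L
a=1:    L    W    L    W    L    W    L
a=2:    L    W    L    W    L    W    L
a=3:    W    L    W    L    W    L    W
a=4:    W    L    W    L    W    L    W
a=5:    W    L    W    L    W    L    W
a=6:    W    W    W    W    W    W    W
Cells with no legal move (terminal, hence L): (0,0), (1,0), (2,0).
The remaining L cells, each justified by listing all of its moves:
(0,2): only reaches (0,1)(W), which is W → L
(0,4): only reaches (0,3)(W), (0,1)(W), all W → L
(0,6): only reaches (0,5)(W), (0,3)(W), (0,1)(W), all W → L
(1,2): only reaches (1,1)(W), which is W → L
(1,4): only reaches (1,3)(W), (1,1)(W), all W → L
(1,6): only reaches (1,5)(W), (1,3)(W), (1,1)(W), all W → L
(2,2): only reaches (2,1)(W), which is W → L
(2,4): only reaches (2,3)(W), (2,1)(W), all W → L
(2,6): only reaches (2,5)(W), (2,3)(W), (2,1)(W), all W → L
(3,1): only reaches (0,1)(W), (3,0)(W), all W → L
(3,3): only reaches (0,3)(W), (3,2)(W), (3,0)(W), all W → L
(3,5): only reaches (0,5)(W), (3,4)(W), (3,2)(W), (3,0)(W), all W → L
(4,1): only reaches (1,1)(W), (0,1)(W), (4,0)(W), all W → L
(4,3): only reaches (1,3)(W), (0,3)(W), (4,2)(W), (4,0)(W), all W → L
(4,5): only reaches (1,5)(W), (0,5)(W), (4,4)(W), (4,2)(W), (4,0)(W), all W → L
(5,1): only reaches (2,1)(W), (1,1)(W), (0,1)(W), (5,0)(W), all W → L
(5,3): only reaches (2,3)(W), (1,3)(W), (0,3)(W), (5,2)(W), (5,0)(W), all W → L
(5,5): only reaches (2,5)(W), (1,5)(W), (0,5)(W), (5,4)(W), (5,2)(W), (5,0)(W), all W → L
Every other cell has at least one move into one of the L cells above, so it is W.
L cells per row: a=0: 4, a=1: 4, a=2: 4, a=3: 3, a=4: 3, a=5: 3, a=6: 0; total 21.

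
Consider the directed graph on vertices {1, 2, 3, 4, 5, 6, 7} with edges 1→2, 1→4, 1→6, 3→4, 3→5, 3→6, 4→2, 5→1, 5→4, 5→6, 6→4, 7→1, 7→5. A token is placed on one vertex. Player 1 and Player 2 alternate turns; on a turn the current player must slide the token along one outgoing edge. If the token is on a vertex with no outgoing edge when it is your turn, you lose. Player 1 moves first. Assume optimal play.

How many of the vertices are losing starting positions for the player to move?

3

Classify positions by backward induction: terminal positions (no move available) are L. From any other position, the mover wins iff some move reaches an L.
Every edge goes from a vertex to one that appears earlier in the order 2, 4, 6, 1, 5, 3, 7, so processing vertices in that order labels each vertex after all of its successors.
2: no outgoing edge → L
4: →2(L), so W
6: →4(W) only, which is W, so L
1: →6(L), so W
5: →6(L), so W
3: →6(L), so W
7: →5(W), 1(W) — all W, so L
The L vertices are 2, 6, 7; that is 3 in all.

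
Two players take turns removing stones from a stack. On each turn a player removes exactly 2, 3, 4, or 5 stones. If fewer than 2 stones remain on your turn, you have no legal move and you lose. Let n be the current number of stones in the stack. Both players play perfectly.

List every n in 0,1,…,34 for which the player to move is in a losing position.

Positions with no move are L. A position that does have a move is losing for the player to move precisely when every available move leads to a winning position for the opponent. Fill in the labels:
n=0: no move → L
n=1: no move → L
n=2: →0(L), so W
n=3: →1(L), so W
n=4: →1(L), so W
n=5: →1(L), so W
n=6: →1(L), so W
n=7: →5(W), 4(W), 3(W), 2(W) — all W, so L
n=8: →6(W), 5(W), 4(W), 3(W) — all W, so L
n=9: →7(L), so W
n=10: →8(L), so W
n=11: →8(L), so W
n=12: →8(L), so W
n=13: →8(L), so W
n=14: →12(W), 11(W), 10(W), 9(W) — all W, so L
n=15: →13(W), 12(W), 11(W), 10(W) — all W, so L
n=16: →14(L), so W
n=17: →15(L), so W
n=18: →15(L), so W
n=19: →15(L), so W
n=20: →15(L), so W
n=21: →19(W), 18(W), 17(W), 16(W) — all W, so L
n=22: →20(W), 19(W), 18(W), 17(W) — all W, so L
n=23: →21(L), so W
n=24: →22(L), so W
n=25: →22(L), so W
n=26: →22(L), so W
n=27: →22(L), so W
n=28: →26(W), 25(W), 24(W), 23(W) — all W, so L
n=29: →27(W), 26(W), 25(W), 24(W) — all W, so L
n=30: →28(L), so W
n=31: →29(L), so W
n=32: →29(L), so W
n=33: →29(L), so W
n=34: →29(L), so W
The losing starting values of n are exactly the entries labelled L in this table (10 of them).

0, 1, 7, 8, 14, 15, 21, 22, 28, 29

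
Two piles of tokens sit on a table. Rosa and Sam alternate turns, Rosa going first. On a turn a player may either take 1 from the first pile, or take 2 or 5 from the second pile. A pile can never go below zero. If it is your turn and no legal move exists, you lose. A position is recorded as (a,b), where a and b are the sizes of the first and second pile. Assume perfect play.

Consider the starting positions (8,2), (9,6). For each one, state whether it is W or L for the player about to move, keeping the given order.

(8,2): W, (9,6): L

Use the standard recursion: the mover loses at a terminal position; elsewhere, the mover wins exactly when some move hands the opponent an L position.
No move ever increases a pile, so every position that can arise here has a ≤ 9 and b ≤ 6; it is enough to label the cells with 0 ≤ a ≤ 9 and 0 ≤ b ≤ 6.
Every move lowers a or b (never raises either), so fill the grid row by row in increasing a, and left to right within a row: each cell's successors are then already labelled.
      b=0  b=1  b=2  b=3  b=4  b=5  b=6
a=0:    L    L    W    W    L    W    W
a=1:    W    W    L    L    W    W    L
a=2:    L    L    W    W    L    W    W
a=3:    W    W    L    L    W    W    L
a=4:    L    L    W    W    L    W    W
a=5:    W    W    L    L    W    W    L
a=6:    L    L    W    W    L    W    W
a=7:    W    W    L    L    W    W    L
a=8:    L    L    W    W    L    W    W
a=9:    W    W    L    L    W    W    L
Cells with no legal move (terminal, hence L): (0,0), (0,1).
The remaining L cells, each justified by listing all of its moves:
(0,4): L (sole option (0,2)(W) is W)
(1,2): L (options (0,2)(W), (1,0)(W) are all W)
(1,3): L (options (0,3)(W), (1,1)(W) are all W)
(1,6): L (options (0,6)(W), (1,4)(W), (1,1)(W) are all W)
(2,0): L (sole option (1,0)(W) is W)
(2,1): L (sole option (1,1)(W) is W)
(2,4): L (options (1,4)(W), (2,2)(W) are all W)
(3,2): L (options (2,2)(W), (3,0)(W) are all W)
(3,3): L (options (2,3)(W), (3,1)(W) are all W)
(3,6): L (options (2,6)(W), (3,4)(W), (3,1)(W) are all W)
(4,0): L (sole option (3,0)(W) is W)
(4,1): L (sole option (3,1)(W) is W)
(4,4): L (options (3,4)(W), (4,2)(W) are all W)
(5,2): L (options (4,2)(W), (5,0)(W) are all W)
(5,3): L (options (4,3)(W), (5,1)(W) are all W)
(5,6): L (options (4,6)(W), (5,4)(W), (5,1)(W) are all W)
(6,0): L (sole option (5,0)(W) is W)
(6,1): L (sole option (5,1)(W) is W)
(6,4): L (options (5,4)(W), (6,2)(W) are all W)
(7,2): L (options (6,2)(W), (7,0)(W) are all W)
(7,3): L (options (6,3)(W), (7,1)(W) are all W)
(7,6): L (options (6,6)(W), (7,4)(W), (7,1)(W) are all W)
(8,0): L (sole option (7,0)(W) is W)
(8,1): L (sole option (7,1)(W) is W)
(8,4): L (options (7,4)(W), (8,2)(W) are all W)
(9,2): L (options (8,2)(W), (9,0)(W) are all W)
(9,3): L (options (8,3)(W), (9,1)(W) are all W)
(9,6): L (options (8,6)(W), (9,4)(W), (9,1)(W) are all W)
Every other cell has at least one move into one of the L cells above, so it is W.
(8,2): the move to (7,2) reaches an L cell, so W
(9,6): one of the L cells justified above, so L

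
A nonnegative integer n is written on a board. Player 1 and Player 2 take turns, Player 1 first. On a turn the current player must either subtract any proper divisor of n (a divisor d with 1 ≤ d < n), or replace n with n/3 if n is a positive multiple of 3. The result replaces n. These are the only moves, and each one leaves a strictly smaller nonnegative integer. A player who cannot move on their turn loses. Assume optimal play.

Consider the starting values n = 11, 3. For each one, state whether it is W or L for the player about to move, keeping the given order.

Classify positions by backward induction: terminal positions (no move available) are L. From any other position, the mover wins iff some move reaches an L.
n=0: no move → L
n=1: no move → L
n=2: →1(L), so W
n=3: →1(L), so W
n=4: →2(W), 3(W) — all W, so L
n=5: →4(L), so W
n=6: →4(L), so W
n=7: →6(W) only, which is W, so L
n=8: →4(L), so W
n=9: →3(W), 6(W), 8(W) — all W, so L
n=10: →9(L), so W
n=11: →10(W) only, which is W, so L

11: L, 3: W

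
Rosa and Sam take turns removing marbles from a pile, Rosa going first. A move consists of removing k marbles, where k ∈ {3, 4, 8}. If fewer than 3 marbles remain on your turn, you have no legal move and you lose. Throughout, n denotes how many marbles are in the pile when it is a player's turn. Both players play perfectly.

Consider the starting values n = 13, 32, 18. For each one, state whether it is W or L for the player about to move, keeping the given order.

Use the standard recursion: the mover loses at a terminal position; elsewhere, the mover wins exactly when some move hands the opponent an L position.
n=0: no move → L
n=1: no move → L
n=2: no move → L
n=3: W (go to 0, an L position)
n=4: W (go to 1, an L position)
n=5: W (go to 2, an L position)
n=6: W (go to 2, an L position)
n=7: L (options 4(W), 3(W) are all W)
n=8: W (go to 0, an L position)
n=9: W (go to 1, an L position)
n=10: W (go to 7, an L position)
n=11: W (go to 7, an L position)
n=12: L (options 9(W), 8(W), 4(W) are all W)
n=13: L (options 10(W), 9(W), 5(W) are all W)
n=14: L (options 11(W), 10(W), 6(W) are all W)
n=15: W (go to 12, an L position)
n=16: W (go to 13, an L position)
n=17: W (go to 14, an L position)
n=18: W (go to 14, an L position)
n=19: L (options 16(W), 15(W), 11(W) are all W)
n=20: W (go to 12, an L position)
n=21: W (go to 13, an L position)
n=22: W (go to 19, an L position)
n=23: W (go to 19, an L position)
n=24: L (options 21(W), 20(W), 16(W) are all W)
n=25: L (options 22(W), 21(W), 17(W) are all W)
n=26: L (options 23(W), 22(W), 18(W) are all W)
n=27: W (go to 24, an L position)
n=28: W (go to 25, an L position)
n=29: W (go to 26, an L position)
n=30: W (go to 26, an L position)
n=31: L (options 28(W), 27(W), 23(W) are all W)
n=32: W (go to 24, an L position)

13: L, 32: W, 18: W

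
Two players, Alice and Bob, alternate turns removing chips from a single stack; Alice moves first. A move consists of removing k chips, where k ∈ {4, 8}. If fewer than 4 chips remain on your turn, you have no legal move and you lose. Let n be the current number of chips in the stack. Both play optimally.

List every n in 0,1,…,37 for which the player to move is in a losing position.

Compute win/loss labels from the base case upward. A position with no move is L. Any other position is W if it can reach an L in one move, else L.
n=0: no move → L
n=1: no move → L
n=2: no move → L
n=3: no move → L
n=4: reaches L-position 0 → W
n=5: reaches L-position 1 → W
n=6: reaches L-position 2 → W
n=7: reaches L-position 3 → W
n=8: reaches L-position 0 → W
n=9: reaches L-position 1 → W
n=10: reaches L-position 2 → W
n=11: reaches L-position 3 → W
n=12: only reaches 8(W), 4(W), all W → L
n=13: only reaches 9(W), 5(W), all W → L
n=14: only reaches 10(W), 6(W), all W → L
n=15: only reaches 11(W), 7(W), all W → L
n=16: reaches L-position 12 → W
n=17: reaches L-position 13 → W
n=18: reaches L-position 14 → W
n=19: reaches L-position 15 → W
n=20: reaches L-position 12 → W
n=21: reaches L-position 13 → W
n=22: reaches L-position 14 → W
n=23: reaches L-position 15 → W
n=24: only reaches 20(W), 16(W), all W → L
n=25: only reaches 21(W), 17(W), all W → L
n=26: only reaches 22(W), 18(W), all W → L
n=27: only reaches 23(W), 19(W), all W → L
n=28: reaches L-position 24 → W
n=29: reaches L-position 25 → W
n=30: reaches L-position 26 → W
n=31: reaches L-position 27 → W
n=32: reaches L-position 24 → W
n=33: reaches L-position 25 → W
n=34: reaches L-position 26 → W
n=35: reaches L-position 27 → W
n=36: only reaches 32(W), 28(W), all W → L
n=37: only reaches 33(W), 29(W), all W → L
Reading off the rows marked L gives the requested list; there are 14 such values of n.

0, 1, 2, 3, 12, 13, 14, 15, 24, 25, 26, 27, 36, 37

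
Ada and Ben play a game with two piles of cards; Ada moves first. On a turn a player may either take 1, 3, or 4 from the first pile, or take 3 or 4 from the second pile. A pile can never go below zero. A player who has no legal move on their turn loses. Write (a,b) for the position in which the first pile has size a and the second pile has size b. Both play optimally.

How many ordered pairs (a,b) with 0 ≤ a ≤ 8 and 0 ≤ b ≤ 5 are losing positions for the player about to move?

Positions with no move are L. A position that does have a move is losing for the player to move precisely when every available move leads to a winning position for the opponent. Fill in the labels:
Every move lowers a or b (never raises either), so fill the grid row by row in increasing a, and left to right within a row: each cell's successors are then already labelled.
      b=0  b=1  b=2  b=3  b=4  b=5
a=0:    L    L    L    W    W    W
a=1:    W    W    W    L    L    L
a=2:    L    L    L    W    W    W
a=3:    W    W    W    L    L    L
a=4:    W    W    W    W    W    W
a=5:    W    W    W    W    W    W
a=6:    W    W    W    W    W    W
a=7:    L    L    L    W    W    W
a=8:    W    W    W    L    L    L
Cells with no legal move (terminal, hence L): (0,0), (0,1), (0,2).
The remaining L cells, each justified by listing all of its moves:
(1,3): L (options (0,3)(W), (1,0)(W) are all W)
(1,4): L (options (0,4)(W), (1,1)(W), (1,0)(W) are all W)
(1,5): L (options (0,5)(W), (1,2)(W), (1,1)(W) are all W)
(2,0): L (sole option (1,0)(W) is W)
(2,1): L (sole option (1,1)(W) is W)
(2,2): L (sole option (1,2)(W) is W)
(3,3): L (options (2,3)(W), (0,3)(W), (3,0)(W) are all W)
(3,4): L (options (2,4)(W), (0,4)(W), (3,1)(W), (3,0)(W) are all W)
(3,5): L (options (2,5)(W), (0,5)(W), (3,2)(W), (3,1)(W) are all W)
(7,0): L (options (6,0)(W), (4,0)(W), (3,0)(W) are all W)
(7,1): L (options (6,1)(W), (4,1)(W), (3,1)(W) are all W)
(7,2): L (options (6,2)(W), (4,2)(W), (3,2)(W) are all W)
(8,3): L (options (7,3)(W), (5,3)(W), (4,3)(W), (8,0)(W) are all W)
(8,4): L (options (7,4)(W), (5,4)(W), (4,4)(W), (8,1)(W), (8,0)(W) are all W)
(8,5): L (options (7,5)(W), (5,5)(W), (4,5)(W), (8,2)(W), (8,1)(W) are all W)
Every other cell has at least one move into one of the L cells above, so it is W.
L cells per row: a=0: 3, a=1: 3, a=2: 3, a=3: 3, a=4: 0, a=5: 0, a=6: 0, a=7: 3, a=8: 3; total 18.

18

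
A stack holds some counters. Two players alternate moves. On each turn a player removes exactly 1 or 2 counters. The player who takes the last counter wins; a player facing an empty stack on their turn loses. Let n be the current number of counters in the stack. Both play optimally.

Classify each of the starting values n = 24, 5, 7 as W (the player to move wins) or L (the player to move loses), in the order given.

24: L, 5: W, 7: W

Classify positions by backward induction: terminal positions (no move available) are L. From any other position, the mover wins iff some move reaches an L.
n=0: no move → L
n=1: reaches L-position 0 → W
n=2: reaches L-position 0 → W
n=3: only reaches 2(W), 1(W), all W → L
n=4: reaches L-position 3 → W
n=5: reaches L-position 3 → W
n=6: only reaches 5(W), 4(W), all W → L
n=7: reaches L-position 6 → W
n=8: reaches L-position 6 → W
n=9: only reaches 8(W), 7(W), all W → L
n=10: reaches L-position 9 → W
n=11: reaches L-position 9 → W
n=12: only reaches 11(W), 10(W), all W → L
n=13: reaches L-position 12 → W
n=14: reaches L-position 12 → W
n=15: only reaches 14(W), 13(W), all W → L
n=16: reaches L-position 15 → W
n=17: reaches L-position 15 → W
n=18: only reaches 17(W), 16(W), all W → L
n=19: reaches L-position 18 → W
n=20: reaches L-position 18 → W
n=21: only reaches 20(W), 19(W), all W → L
n=22: reaches L-position 21 → W
n=23: reaches L-position 21 → W
n=24: only reaches 23(W), 22(W), all W → L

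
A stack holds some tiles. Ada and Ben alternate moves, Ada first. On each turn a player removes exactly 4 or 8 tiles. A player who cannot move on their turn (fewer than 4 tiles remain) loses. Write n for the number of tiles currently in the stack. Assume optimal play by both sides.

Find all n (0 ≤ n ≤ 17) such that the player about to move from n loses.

0, 1, 2, 3, 12, 13, 14, 15

Work bottom-up. With no move the player to move loses. Otherwise the position is W if at least one move leads to an L position for the opponent, and L if every move leads to a W.
n=0: no move → L
n=1: no move → L
n=2: no move → L
n=3: no move → L
n=4: can move to 0, which is L ⇒ W
n=5: can move to 1, which is L ⇒ W
n=6: can move to 2, which is L ⇒ W
n=7: can move to 3, which is L ⇒ W
n=8: can move to 0, which is L ⇒ W
n=9: can move to 1, which is L ⇒ W
n=10: can move to 2, which is L ⇒ W
n=11: can move to 3, which is L ⇒ W
n=12: moves to 8(W), 4(W); every one is W ⇒ L
n=13: moves to 9(W), 5(W); every one is W ⇒ L
n=14: moves to 10(W), 6(W); every one is W ⇒ L
n=15: moves to 11(W), 7(W); every one is W ⇒ L
n=16: can move to 12, which is L ⇒ W
n=17: can move to 13, which is L ⇒ W
Reading off the rows marked L gives the requested list; there are 8 such values of n.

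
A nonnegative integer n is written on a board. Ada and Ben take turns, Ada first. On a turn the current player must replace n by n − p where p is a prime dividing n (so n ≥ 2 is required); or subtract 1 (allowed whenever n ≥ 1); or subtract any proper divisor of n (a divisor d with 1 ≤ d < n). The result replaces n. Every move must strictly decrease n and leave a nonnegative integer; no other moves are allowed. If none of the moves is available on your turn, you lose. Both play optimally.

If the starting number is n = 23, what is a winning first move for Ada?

Move to 0.

Compute win/loss labels from the base case upward. A position with no move is L. Any other position is W if it can reach an L in one move, else L.
n=0: no move → L
n=1: reaches L-position 0 → W
n=2: reaches L-position 0 → W
n=3: reaches L-position 0 → W
n=4: only reaches 2(W), 3(W), all W → L
n=5: reaches L-position 0 → W
n=6: reaches L-position 4 → W
n=7: reaches L-position 0 → W
n=8: reaches L-position 4 → W
n=9: only reaches 6(W), 8(W), all W → L
n=10: reaches L-position 9 → W
n=11: reaches L-position 0 → W
n=12: reaches L-position 9 → W
n=13: reaches L-position 0 → W
n=14: only reaches 7(W), 12(W), 13(W), all W → L
n=15: reaches L-position 14 → W
n=16: reaches L-position 14 → W
n=17: reaches L-position 0 → W
n=18: reaches L-position 9 → W
n=19: reaches L-position 0 → W
n=20: only reaches 10(W), 15(W), 16(W), 18(W), 19(W), all W → L
n=21: reaches L-position 14 → W
n=22: reaches L-position 20 → W
n=23: reaches L-position 0 → W
From 23, the L positions reachable in one move are: 0.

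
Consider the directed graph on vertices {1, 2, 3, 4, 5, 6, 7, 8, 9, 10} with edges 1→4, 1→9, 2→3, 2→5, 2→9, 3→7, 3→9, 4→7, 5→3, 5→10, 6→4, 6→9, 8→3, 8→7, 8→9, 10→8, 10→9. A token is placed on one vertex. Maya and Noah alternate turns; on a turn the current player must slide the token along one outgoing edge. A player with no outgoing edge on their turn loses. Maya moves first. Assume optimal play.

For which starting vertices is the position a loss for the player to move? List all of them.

5, 7, 9

Classify positions by backward induction: terminal positions (no move available) are L. From any other position, the mover wins iff some move reaches an L.
Every edge goes from a vertex to one that appears earlier in the order 9, 7, 3, 8, 10, 5, 4, 1, 2, 6, so processing vertices in that order labels each vertex after all of its successors.
9: no outgoing edge → L
7: no outgoing edge → L
3: reaches L-position 7 → W
8: reaches L-position 7 → W
10: reaches L-position 9 → W
5: only reaches 10(W), 3(W), all W → L
4: reaches L-position 7 → W
1: reaches L-position 9 → W
2: reaches L-position 5 → W
6: reaches L-position 9 → W
The losing starting vertices are exactly the entries labelled L in this table (3 of them).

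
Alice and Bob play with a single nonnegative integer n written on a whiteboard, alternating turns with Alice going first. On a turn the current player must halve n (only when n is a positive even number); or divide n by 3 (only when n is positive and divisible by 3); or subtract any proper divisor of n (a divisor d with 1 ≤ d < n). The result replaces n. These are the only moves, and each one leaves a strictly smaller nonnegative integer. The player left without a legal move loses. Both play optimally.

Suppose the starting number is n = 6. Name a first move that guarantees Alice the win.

Move to 4.

Build the W/L table. Terminal = L. A non-terminal position is W if it has a move to some L; otherwise it is L.
n=0: no move → L
n=1: no move → L
n=2: →1(L), so W
n=3: →1(L), so W
n=4: →2(W), 3(W) — all W, so L
n=5: →4(L), so W
n=6: →4(L), so W
From 6, the L positions reachable in one move are: 4.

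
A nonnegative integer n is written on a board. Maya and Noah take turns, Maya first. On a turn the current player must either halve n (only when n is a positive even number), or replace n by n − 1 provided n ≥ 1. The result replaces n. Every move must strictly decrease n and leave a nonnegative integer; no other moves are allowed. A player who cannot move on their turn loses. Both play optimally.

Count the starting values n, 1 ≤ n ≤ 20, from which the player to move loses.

Use the standard recursion: the mover loses at a terminal position; elsewhere, the mover wins exactly when some move hands the opponent an L position.
n=0: no move → L
n=1: →0(L), so W
n=2: →1(W) only, which is W, so L
n=3: →2(L), so W
n=4: →2(L), so W
n=5: →4(W) only, which is W, so L
n=6: →5(L), so W
n=7: →6(W) only, which is W, so L
n=8: →7(L), so W
n=9: →8(W) only, which is W, so L
n=10: →5(L), so W
n=11: →10(W) only, which is W, so L
n=12: →11(L), so W
n=13: →12(W) only, which is W, so L
n=14: →7(L), so W
n=15: →14(W) only, which is W, so L
n=16: →15(L), so W
n=17: →16(W) only, which is W, so L
n=18: →9(L), so W
n=19: →18(W) only, which is W, so L
n=20: →19(L), so W
L entries with 1 ≤ n ≤ 20 (n=0 is outside the asked range and is not counted): n = 2, 5, 7, 9, 11, 13, 15, 17, 19; that makes 9.

9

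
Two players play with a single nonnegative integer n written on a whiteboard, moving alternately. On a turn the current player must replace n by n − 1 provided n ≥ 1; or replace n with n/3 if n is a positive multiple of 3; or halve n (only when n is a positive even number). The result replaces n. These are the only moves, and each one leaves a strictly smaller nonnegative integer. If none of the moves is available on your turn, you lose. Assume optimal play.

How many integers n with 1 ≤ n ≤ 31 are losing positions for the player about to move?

Classify positions by backward induction: terminal positions (no move available) are L. From any other position, the mover wins iff some move reaches an L.
n=0: no move → L
n=1: can move to 0, which is L ⇒ W
n=2: the only move is to 1(W), a W ⇒ L
n=3: can move to 2, which is L ⇒ W
n=4: can move to 2, which is L ⇒ W
n=5: the only move is to 4(W), a W ⇒ L
n=6: can move to 2, which is L ⇒ W
n=7: the only move is to 6(W), a W ⇒ L
n=8: can move to 7, which is L ⇒ W
n=9: moves to 3(W), 8(W); every one is W ⇒ L
n=10: can move to 5, which is L ⇒ W
n=11: the only move is to 10(W), a W ⇒ L
n=12: can move to 11, which is L ⇒ W
n=13: the only move is to 12(W), a W ⇒ L
n=14: can move to 7, which is L ⇒ W
n=15: can move to 5, which is L ⇒ W
n=16: moves to 8(W), 15(W); every one is W ⇒ L
n=17: can move to 16, which is L ⇒ W
n=18: can move to 9, which is L ⇒ W
n=19: the only move is to 18(W), a W ⇒ L
n=20: can move to 19, which is L ⇒ W
n=21: can move to 7, which is L ⇒ W
n=22: can move to 11, which is L ⇒ W
n=23: the only move is to 22(W), a W ⇒ L
n=24: can move to 23, which is L ⇒ W
n=25: the only move is to 24(W), a W ⇒ L
n=26: can move to 13, which is L ⇒ W
n=27: can move to 9, which is L ⇒ W
n=28: moves to 14(W), 27(W); every one is W ⇒ L
n=29: can move to 28, which is L ⇒ W
n=30: moves to 10(W), 15(W), 29(W); every one is W ⇒ L
n=31: can move to 30, which is L ⇒ W
L entries with 1 ≤ n ≤ 31 (n=0 is outside the asked range and is not counted): n = 2, 5, 7, 9, 11, 13, 16, 19, 23, 25, 28, 30; that makes 12.

12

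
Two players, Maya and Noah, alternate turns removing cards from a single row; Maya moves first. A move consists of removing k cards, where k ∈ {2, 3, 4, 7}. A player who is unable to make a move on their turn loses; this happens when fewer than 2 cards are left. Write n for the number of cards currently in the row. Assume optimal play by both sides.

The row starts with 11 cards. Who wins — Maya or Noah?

Noah wins.

Compute win/loss labels from the base case upward. A position with no move is L. Any other position is W if it can reach an L in one move, else L.
n=0: no move → L
n=1: no move → L
n=2: →0(L), so W
n=3: →1(L), so W
n=4: →1(L), so W
n=5: →1(L), so W
n=6: →4(W), 3(W), 2(W) — all W, so L
n=7: →0(L), so W
n=8: →6(L), so W
n=9: →6(L), so W
n=10: →6(L), so W
n=11: →9(W), 8(W), 7(W), 4(W) — all W, so L
The starting position 11 is L: whatever Maya does, the opponent receives a W position.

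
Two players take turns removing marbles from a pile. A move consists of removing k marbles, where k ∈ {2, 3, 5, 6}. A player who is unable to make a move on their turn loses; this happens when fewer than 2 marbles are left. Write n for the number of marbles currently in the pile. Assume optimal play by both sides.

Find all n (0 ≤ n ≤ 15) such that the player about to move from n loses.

Positions with no move are L. A position that does have a move is losing for the player to move precisely when every available move leads to a winning position for the opponent. Fill in the labels:
n=0: no move → L
n=1: no move → L
n=2: W (go to 0, an L position)
n=3: W (go to 1, an L position)
n=4: W (go to 1, an L position)
n=5: W (go to 0, an L position)
n=6: W (go to 1, an L position)
n=7: W (go to 1, an L position)
n=8: L (options 6(W), 5(W), 3(W), 2(W) are all W)
n=9: L (options 7(W), 6(W), 4(W), 3(W) are all W)
n=10: W (go to 8, an L position)
n=11: W (go to 9, an L position)
n=12: W (go to 9, an L position)
n=13: W (go to 8, an L position)
n=14: W (go to 9, an L position)
n=15: W (go to 9, an L position)
The losing starting values of n are exactly the entries labelled L in this table (4 of them).

0, 1, 8, 9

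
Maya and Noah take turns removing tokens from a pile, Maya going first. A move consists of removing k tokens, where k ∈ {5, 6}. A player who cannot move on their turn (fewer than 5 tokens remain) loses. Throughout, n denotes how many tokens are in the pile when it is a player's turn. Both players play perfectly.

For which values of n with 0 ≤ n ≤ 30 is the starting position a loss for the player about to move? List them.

0, 1, 2, 3, 4, 11, 12, 13, 14, 15, 22, 23, 24, 25, 26

Use the standard recursion: the mover loses at a terminal position; elsewhere, the mover wins exactly when some move hands the opponent an L position.
n=0: no move → L
n=1: no move → L
n=2: no move → L
n=3: no move → L
n=4: no move → L
n=5: →0(L), so W
n=6: →1(L), so W
n=7: →2(L), so W
n=8: →3(L), so W
n=9: →4(L), so W
n=10: →4(L), so W
n=11: →6(W), 5(W) — all W, so L
n=12: →7(W), 6(W) — all W, so L
n=13: →8(W), 7(W) — all W, so L
n=14: →9(W), 8(W) — all W, so L
n=15: →10(W), 9(W) — all W, so L
n=16: →11(L), so W
n=17: →12(L), so W
n=18: →13(L), so W
n=19: →14(L), so W
n=20: →15(L), so W
n=21: →15(L), so W
n=22: →17(W), 16(W) — all W, so L
n=23: →18(W), 17(W) — all W, so L
n=24: →19(W), 18(W) — all W, so L
n=25: →20(W), 19(W) — all W, so L
n=26: →21(W), 20(W) — all W, so L
n=27: →22(L), so W
n=28: →23(L), so W
n=29: →24(L), so W
n=30: →25(L), so W
The losing starting values of n are exactly the entries labelled L in this table (15 of them).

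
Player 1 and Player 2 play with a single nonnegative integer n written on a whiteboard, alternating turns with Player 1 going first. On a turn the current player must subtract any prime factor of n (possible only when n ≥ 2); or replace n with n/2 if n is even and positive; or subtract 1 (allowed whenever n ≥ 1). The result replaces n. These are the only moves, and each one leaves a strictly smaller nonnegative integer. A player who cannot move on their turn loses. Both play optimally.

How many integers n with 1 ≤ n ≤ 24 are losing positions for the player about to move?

Work bottom-up. With no move the player to move loses. Otherwise the position is W if at least one move leads to an L position for the opponent, and L if every move leads to a W.
n=0: no move → L
n=1: W (go to 0, an L position)
n=2: W (go to 0, an L position)
n=3: W (go to 0, an L position)
n=4: L (options 2(W), 3(W) are all W)
n=5: W (go to 0, an L position)
n=6: W (go to 4, an L position)
n=7: W (go to 0, an L position)
n=8: W (go to 4, an L position)
n=9: L (options 6(W), 8(W) are all W)
n=10: W (go to 9, an L position)
n=11: W (go to 0, an L position)
n=12: W (go to 9, an L position)
n=13: W (go to 0, an L position)
n=14: L (options 7(W), 12(W), 13(W) are all W)
n=15: W (go to 14, an L position)
n=16: W (go to 14, an L position)
n=17: W (go to 0, an L position)
n=18: W (go to 9, an L position)
n=19: W (go to 0, an L position)
n=20: L (options 10(W), 15(W), 18(W), 19(W) are all W)
n=21: W (go to 14, an L position)
n=22: W (go to 20, an L position)
n=23: W (go to 0, an L position)
n=24: L (options 12(W), 21(W), 22(W), 23(W) are all W)
L entries with 1 ≤ n ≤ 24 (n=0 is outside the asked range and is not counted): n = 4, 9, 14, 20, 24; that makes 5.

5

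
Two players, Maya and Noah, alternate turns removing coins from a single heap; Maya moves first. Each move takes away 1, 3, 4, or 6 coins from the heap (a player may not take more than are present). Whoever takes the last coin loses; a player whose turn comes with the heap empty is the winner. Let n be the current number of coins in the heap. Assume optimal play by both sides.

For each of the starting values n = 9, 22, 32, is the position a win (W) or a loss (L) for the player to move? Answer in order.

9: W, 22: L, 32: W

Build the W/L table. Terminal = W. A non-terminal position is W if it has a move to some L; otherwise it is L.
n=0: no move; the opponent has just taken the last coin and therefore loses → W
n=1: L (sole option 0(W) is W)
n=2: W (go to 1, an L position)
n=3: L (options 2(W), 0(W) are all W)
n=4: W (go to 3, an L position)
n=5: W (go to 1, an L position)
n=6: W (go to 3, an L position)
n=7: W (go to 3, an L position)
n=8: L (options 7(W), 5(W), 4(W), 2(W) are all W)
n=9: W (go to 8, an L position)
n=10: L (options 9(W), 7(W), 6(W), 4(W) are all W)
n=11: W (go to 10, an L position)
n=12: W (go to 8, an L position)
n=13: W (go to 10, an L position)
n=14: W (go to 10, an L position)
n=15: L (options 14(W), 12(W), 11(W), 9(W) are all W)
n=16: W (go to 15, an L position)
n=17: L (options 16(W), 14(W), 13(W), 11(W) are all W)
n=18: W (go to 17, an L position)
n=19: W (go to 15, an L position)
n=20: W (go to 17, an L position)
n=21: W (go to 17, an L position)
n=22: L (options 21(W), 19(W), 18(W), 16(W) are all W)
n=23: W (go to 22, an L position)
n=24: L (options 23(W), 21(W), 20(W), 18(W) are all W)
n=25: W (go to 24, an L position)
n=26: W (go to 22, an L position)
n=27: W (go to 24, an L position)
n=28: W (go to 24, an L position)
n=29: L (options 28(W), 26(W), 25(W), 23(W) are all W)
n=30: W (go to 29, an L position)
n=31: L (options 30(W), 28(W), 27(W), 25(W) are all W)
n=32: W (go to 31, an L position)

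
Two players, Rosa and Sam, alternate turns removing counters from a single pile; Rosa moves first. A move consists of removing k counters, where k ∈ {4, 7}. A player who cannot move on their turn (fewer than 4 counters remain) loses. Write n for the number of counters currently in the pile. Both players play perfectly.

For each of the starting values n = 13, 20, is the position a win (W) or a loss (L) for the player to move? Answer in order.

13: L, 20: W

Compute win/loss labels from the base case upward. A position with no move is L. Any other position is W if it can reach an L in one move, else L.
n=0: no move → L
n=1: no move → L
n=2: no move → L
n=3: no move → L
n=4: →0(L), so W
n=5: →1(L), so W
n=6: →2(L), so W
n=7: →3(L), so W
n=8: →1(L), so W
n=9: →2(L), so W
n=10: →3(L), so W
n=11: →7(W), 4(W) — all W, so L
n=12: →8(W), 5(W) — all W, so L
n=13: →9(W), 6(W) — all W, so L
n=14: →10(W), 7(W) — all W, so L
n=15: →11(L), so W
n=16: →12(L), so W
n=17: →13(L), so W
n=18: →14(L), so W
n=19: →12(L), so W
n=20: →13(L), so W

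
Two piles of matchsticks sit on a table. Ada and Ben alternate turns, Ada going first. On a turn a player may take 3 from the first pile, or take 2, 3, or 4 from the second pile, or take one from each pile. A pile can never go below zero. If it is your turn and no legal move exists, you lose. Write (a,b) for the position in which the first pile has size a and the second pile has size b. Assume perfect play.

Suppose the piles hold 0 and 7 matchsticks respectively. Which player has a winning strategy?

Build the W/L table. Terminal = L. A non-terminal position is W if it has a move to some L; otherwise it is L.
No move ever increases a pile, so every position that can arise here has a ≤ 0 and b ≤ 7; it is enough to label the cells with 0 ≤ a ≤ 0 and 0 ≤ b ≤ 7.
Every move lowers a or b (never raises either), so fill the grid row by row in increasing a, and left to right within a row: each cell's successors are then already labelled.
      b=0  b=1  b=2  b=3  b=4  b=5  b=6  b=7
a=0:    L    L    W    W    W    W    L    L
Cells with no legal move (terminal, hence L): (0,0), (0,1).
The remaining L cells, each justified by listing all of its moves:
(0,6): only reaches (0,4)(W), (0,3)(W), (0,2)(W), all W → L
(0,7): only reaches (0,5)(W), (0,4)(W), (0,3)(W), all W → L
Every other cell has at least one move into one of the L cells above, so it is W.
Every move from (0,7) reaches a W position, so the mover loses.

Ben wins.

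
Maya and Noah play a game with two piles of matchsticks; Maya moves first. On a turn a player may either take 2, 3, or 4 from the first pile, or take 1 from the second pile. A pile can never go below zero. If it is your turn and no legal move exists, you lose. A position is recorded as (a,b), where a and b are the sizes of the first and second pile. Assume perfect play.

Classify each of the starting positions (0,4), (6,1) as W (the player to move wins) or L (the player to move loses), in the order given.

Compute win/loss labels from the base case upward. A position with no move is L. Any other position is W if it can reach an L in one move, else L.
No move ever increases a pile, so every position that can arise here has a ≤ 6 and b ≤ 4; it is enough to label the cells with 0 ≤ a ≤ 6 and 0 ≤ b ≤ 4.
Every move lowers a or b (never raises either), so fill the grid row by row in increasing a, and left to right within a row: each cell's successors are then already labelled.
      b=0  b=1  b=2  b=3  b=4
a=0:    L    W    L    W    L
a=1:    L    W    L    W    L
a=2:    W    L    W    L    W
a=3:    W    L    W    L    W
a=4:    W    W    W    W    W
a=5:    W    W    W    W    W
a=6:    L    W    L    W    L
Cells with no legal move (terminal, hence L): (0,0), (1,0).
The remaining L cells, each justified by listing all of its moves:
(0,2): L (sole option (0,1)(W) is W)
(0,4): L (sole option (0,3)(W) is W)
(1,2): L (sole option (1,1)(W) is W)
(1,4): L (sole option (1,3)(W) is W)
(2,1): L (options (0,1)(W), (2,0)(W) are all W)
(2,3): L (options (0,3)(W), (2,2)(W) are all W)
(3,1): L (options (1,1)(W), (0,1)(W), (3,0)(W) are all W)
(3,3): L (options (1,3)(W), (0,3)(W), (3,2)(W) are all W)
(6,0): L (options (4,0)(W), (3,0)(W), (2,0)(W) are all W)
(6,2): L (options (4,2)(W), (3,2)(W), (2,2)(W), (6,1)(W) are all W)
(6,4): L (options (4,4)(W), (3,4)(W), (2,4)(W), (6,3)(W) are all W)
Every other cell has at least one move into one of the L cells above, so it is W.
(0,4): one of the L cells justified above, so L
(6,1): the move to (3,1) reaches an L cell, so W

(0,4): L, (6,1): W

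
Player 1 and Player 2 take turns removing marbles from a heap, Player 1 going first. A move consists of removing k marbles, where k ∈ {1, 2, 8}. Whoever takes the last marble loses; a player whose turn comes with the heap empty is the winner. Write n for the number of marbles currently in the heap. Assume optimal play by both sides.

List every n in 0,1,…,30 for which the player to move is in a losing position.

Use the standard recursion: the mover wins at a terminal position; elsewhere, the mover wins exactly when some move hands the opponent an L position.
n=0: no move; the opponent has just taken the last marble and therefore loses → W
n=1: →0(W) only, which is W, so L
n=2: →1(L), so W
n=3: →1(L), so W
n=4: →3(W), 2(W) — all W, so L
n=5: →4(L), so W
n=6: →4(L), so W
n=7: →6(W), 5(W) — all W, so L
n=8: →7(L), so W
n=9: →7(L), so W
n=10: →9(W), 8(W), 2(W) — all W, so L
n=11: →10(L), so W
n=12: →10(L), so W
n=13: →12(W), 11(W), 5(W) — all W, so L
n=14: →13(L), so W
n=15: →13(L), so W
n=16: →15(W), 14(W), 8(W) — all W, so L
n=17: →16(L), so W
n=18: →16(L), so W
n=19: →18(W), 17(W), 11(W) — all W, so L
n=20: →19(L), so W
n=21: →19(L), so W
n=22: →21(W), 20(W), 14(W) — all W, so L
n=23: →22(L), so W
n=24: →22(L), so W
n=25: →24(W), 23(W), 17(W) — all W, so L
n=26: →25(L), so W
n=27: →25(L), so W
n=28: →27(W), 26(W), 20(W) — all W, so L
n=29: →28(L), so W
n=30: →28(L), so W
Reading off the rows marked L gives the requested list; there are 10 such values of n.

1, 4, 7, 10, 13, 16, 19, 22, 25, 28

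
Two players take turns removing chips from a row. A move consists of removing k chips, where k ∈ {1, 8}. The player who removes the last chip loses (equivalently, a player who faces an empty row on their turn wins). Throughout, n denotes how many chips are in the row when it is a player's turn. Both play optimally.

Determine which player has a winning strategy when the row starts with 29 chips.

Work bottom-up. With no move the player to move wins. Otherwise the position is W if at least one move leads to an L position for the opponent, and L if every move leads to a W.
n=0: no move; the opponent has just taken the last chip and therefore loses → W
n=1: →0(W) only, which is W, so L
n=2: →1(L), so W
n=3: →2(W) only, which is W, so L
n=4: →3(L), so W
n=5: →4(W) only, which is W, so L
n=6: →5(L), so W
n=7: →6(W) only, which is W, so L
n=8: →7(L), so W
n=9: →1(L), so W
n=10: →9(W), 2(W) — all W, so L
n=11: →10(L), so W
n=12: →11(W), 4(W) — all W, so L
n=13: →12(L), so W
n=14: →13(W), 6(W) — all W, so L
n=15: →14(L), so W
n=16: →15(W), 8(W) — all W, so L
n=17: →16(L), so W
n=18: →10(L), so W
n=19: →18(W), 11(W) — all W, so L
n=20: →19(L), so W
n=21: →20(W), 13(W) — all W, so L
n=22: →21(L), so W
n=23: →22(W), 15(W) — all W, so L
n=24: →23(L), so W
n=25: →24(W), 17(W) — all W, so L
n=26: →25(L), so W
n=27: →19(L), so W
n=28: →27(W), 20(W) — all W, so L
n=29: →28(L), so W
From 29 the player to move can remove 1, leaving 28, reaching an L position.

The first player wins.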